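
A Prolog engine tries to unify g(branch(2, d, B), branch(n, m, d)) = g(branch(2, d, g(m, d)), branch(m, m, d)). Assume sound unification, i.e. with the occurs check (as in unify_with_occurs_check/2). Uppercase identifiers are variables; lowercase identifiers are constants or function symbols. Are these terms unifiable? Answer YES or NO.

NO

Decompose g/2: branch(2, d, B) = branch(2, d, g(m, d)),  branch(n, m, d) = branch(m, m, d).
Decompose branch/3: 2 = 2,  d = d,  B = g(m, d).
Delete trivial equation 2 = 2.
Delete trivial equation d = d.
Bind B := g(m, d); no other remaining equation mentions B.
Decompose branch/3: n = m,  m = m,  d = d.
Clash: constants n and m differ; no unifier exists.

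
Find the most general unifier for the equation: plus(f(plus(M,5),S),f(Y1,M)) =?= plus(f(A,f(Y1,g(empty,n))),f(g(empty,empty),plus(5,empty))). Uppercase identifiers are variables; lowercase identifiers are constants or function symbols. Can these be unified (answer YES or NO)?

Decompose plus/2: f(plus(M,5),S) =?= f(A,f(Y1,g(empty,n))),  f(Y1,M) =?= f(g(empty,empty),plus(5,empty)).
Decompose f/2: plus(M,5) =?= A,  S =?= f(Y1,g(empty,n)).
Bind A := plus(M,5); no other remaining equation mentions A.
Bind S := f(Y1,g(empty,n)); no other remaining equation mentions S.
Decompose f/2: Y1 =?= g(empty,empty),  M =?= plus(5,empty).
Bind Y1 := g(empty,empty); no other remaining equation mentions Y1. Substituting into the earlier binding gives S := f(g(empty,empty),g(empty,n)).
Bind M := plus(5,empty). Substituting into the earlier binding gives A := plus(plus(5,empty),5).
No equations remain and no clash or occurs-check failure arose, so a unifier exists.

YES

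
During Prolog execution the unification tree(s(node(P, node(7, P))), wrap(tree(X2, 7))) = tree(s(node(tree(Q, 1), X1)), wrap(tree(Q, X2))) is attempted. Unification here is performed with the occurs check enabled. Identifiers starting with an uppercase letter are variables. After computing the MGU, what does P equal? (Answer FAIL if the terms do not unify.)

Decompose tree/2: s(node(P, node(7, P))) = s(node(tree(Q, 1), X1)),  wrap(tree(X2, 7)) = wrap(tree(Q, X2)).
Decompose s/1: node(P, node(7, P)) = node(tree(Q, 1), X1).
Decompose node/2: P = tree(Q, 1),  node(7, P) = X1.
Bind P := tree(Q, 1); substituting into the one remaining equation that mentions P gives: node(7, tree(Q, 1)) = X1.
Bind X1 := node(7, tree(Q, 1)); no other remaining equation mentions X1.
Decompose wrap/1: tree(X2, 7) = tree(Q, X2).
Decompose tree/2: X2 = Q,  7 = X2.
Bind X2 := Q; substituting into the remaining equation gives: 7 = Q.
Bind Q := 7. Substituting into the earlier bindings gives P := tree(7, 1), X1 := node(7, tree(7, 1)), X2 := 7.
MGU = { P = tree(7, 1), X1 = node(7, tree(7, 1)), X2 = 7, Q = 7 }, so P = tree(7, 1).

tree(7, 1)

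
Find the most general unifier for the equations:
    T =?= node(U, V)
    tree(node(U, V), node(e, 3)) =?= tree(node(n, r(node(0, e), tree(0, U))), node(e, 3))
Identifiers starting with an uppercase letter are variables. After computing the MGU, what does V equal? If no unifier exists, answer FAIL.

r(node(0, e), tree(0, n))

Bind T := node(U, V); no other remaining equation mentions T.
Decompose tree/2: node(U, V) =?= node(n, r(node(0, e), tree(0, U))),  node(e, 3) =?= node(e, 3).
Decompose node/2: U =?= n,  V =?= r(node(0, e), tree(0, U)).
Bind U := n; substituting into the one remaining equation that mentions U gives: V =?= r(node(0, e), tree(0, n)). Substituting into the earlier binding gives T := node(n, V).
Bind V := r(node(0, e), tree(0, n)); no other remaining equation mentions V. Substituting into the earlier binding gives T := node(n, r(node(0, e), tree(0, n))).
Delete trivial equation node(e, 3) =?= node(e, 3).
MGU = { T ↦ node(n, r(node(0, e), tree(0, n))), U ↦ n, V ↦ r(node(0, e), tree(0, n)) }, so V ↦ r(node(0, e), tree(0, n)).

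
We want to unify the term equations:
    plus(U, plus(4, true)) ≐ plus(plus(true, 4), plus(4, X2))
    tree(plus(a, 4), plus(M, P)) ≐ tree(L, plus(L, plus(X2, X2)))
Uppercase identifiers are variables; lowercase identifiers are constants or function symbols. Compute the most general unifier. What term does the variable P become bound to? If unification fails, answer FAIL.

plus(true, true)

Decompose plus/2: U ≐ plus(true, 4),  plus(4, true) ≐ plus(4, X2).
Bind U := plus(true, 4); no other remaining equation mentions U.
Decompose plus/2: 4 ≐ 4,  true ≐ X2.
Delete trivial equation 4 ≐ 4.
Bind X2 := true; substituting into the remaining equation gives: tree(plus(a, 4), plus(M, P)) ≐ tree(L, plus(L, plus(true, true))).
Decompose tree/2: plus(a, 4) ≐ L,  plus(M, P) ≐ plus(L, plus(true, true)).
Bind L := plus(a, 4); substituting into the remaining equation gives: plus(M, P) ≐ plus(plus(a, 4), plus(true, true)).
Decompose plus/2: M ≐ plus(a, 4),  P ≐ plus(true, true).
Bind M := plus(a, 4); no other remaining equation mentions M.
Bind P := plus(true, true).
MGU = { U -> plus(true, 4), X2 -> true, L -> plus(a, 4), M -> plus(a, 4), P -> plus(true, true) }, so P -> plus(true, true).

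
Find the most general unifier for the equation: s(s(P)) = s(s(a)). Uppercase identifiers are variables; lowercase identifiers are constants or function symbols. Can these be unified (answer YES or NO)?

YES

Decompose s/1: s(P) = s(a).
Decompose s/1: P = a.
Bind P := a.
No equations remain and no clash or occurs-check failure arose, so a unifier exists.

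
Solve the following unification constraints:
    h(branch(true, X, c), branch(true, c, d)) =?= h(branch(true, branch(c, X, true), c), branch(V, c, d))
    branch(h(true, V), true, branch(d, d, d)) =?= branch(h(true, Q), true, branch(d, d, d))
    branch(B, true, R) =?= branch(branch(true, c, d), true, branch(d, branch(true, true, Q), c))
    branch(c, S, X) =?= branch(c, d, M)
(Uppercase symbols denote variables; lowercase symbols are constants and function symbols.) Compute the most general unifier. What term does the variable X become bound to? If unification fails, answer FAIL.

FAIL

Decompose h/2: branch(true, X, c) =?= branch(true, branch(c, X, true), c),  branch(true, c, d) =?= branch(V, c, d).
Decompose branch/3: true =?= true,  X =?= branch(c, X, true),  c =?= c.
Delete trivial equation true =?= true.
Occurs check fails: X occurs in branch(c, X, true); the equation X =?= branch(c, X, true) has no finite solution.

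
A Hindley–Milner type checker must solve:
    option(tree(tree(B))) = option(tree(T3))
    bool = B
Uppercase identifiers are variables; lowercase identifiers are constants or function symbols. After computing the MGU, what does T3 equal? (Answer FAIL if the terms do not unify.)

tree(bool)

Decompose option/1: tree(tree(B)) = tree(T3).
Decompose tree/1: tree(B) = T3.
Bind T3 := tree(B); no other remaining equation mentions T3.
Bind B := bool. Substituting into the earlier binding gives T3 := tree(bool).
MGU = { T3 := tree(bool), B := bool }, so T3 := tree(bool).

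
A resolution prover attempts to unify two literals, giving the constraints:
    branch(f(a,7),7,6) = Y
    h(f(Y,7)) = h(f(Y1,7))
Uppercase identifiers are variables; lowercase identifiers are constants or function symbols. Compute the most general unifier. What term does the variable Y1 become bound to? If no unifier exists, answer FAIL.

branch(f(a,7),7,6)

Bind Y := branch(f(a,7),7,6); substituting into the remaining equation gives: h(f(branch(f(a,7),7,6),7)) = h(f(Y1,7)).
Decompose h/1: f(branch(f(a,7),7,6),7) = f(Y1,7).
Decompose f/2: branch(f(a,7),7,6) = Y1,  7 = 7.
Bind Y1 := branch(f(a,7),7,6); no other remaining equation mentions Y1.
Delete trivial equation 7 = 7.
MGU = { Y -> branch(f(a,7),7,6), Y1 -> branch(f(a,7),7,6) }, so Y1 -> branch(f(a,7),7,6).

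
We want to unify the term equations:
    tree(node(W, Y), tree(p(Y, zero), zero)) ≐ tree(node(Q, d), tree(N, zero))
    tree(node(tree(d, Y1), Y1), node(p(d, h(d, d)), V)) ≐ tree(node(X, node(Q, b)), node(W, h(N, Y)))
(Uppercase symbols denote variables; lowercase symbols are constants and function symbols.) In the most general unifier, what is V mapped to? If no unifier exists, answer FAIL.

h(p(d, zero), d)

Decompose tree/2: node(W, Y) ≐ node(Q, d),  tree(p(Y, zero), zero) ≐ tree(N, zero).
Decompose node/2: W ≐ Q,  Y ≐ d.
Bind W := Q; substituting into the one remaining equation that mentions W gives: tree(node(tree(d, Y1), Y1), node(p(d, h(d, d)), V)) ≐ tree(node(X, node(Q, b)), node(Q, h(N, Y))).
Bind Y := d; substituting into the remaining equations gives: tree(p(d, zero), zero) ≐ tree(N, zero),  tree(node(tree(d, Y1), Y1), node(p(d, h(d, d)), V)) ≐ tree(node(X, node(Q, b)), node(Q, h(N, d))).
Decompose tree/2: p(d, zero) ≐ N,  zero ≐ zero.
Bind N := p(d, zero); substituting into the one remaining equation that mentions N gives: tree(node(tree(d, Y1), Y1), node(p(d, h(d, d)), V)) ≐ tree(node(X, node(Q, b)), node(Q, h(p(d, zero), d))).
Delete trivial equation zero ≐ zero.
Decompose tree/2: node(tree(d, Y1), Y1) ≐ node(X, node(Q, b)),  node(p(d, h(d, d)), V) ≐ node(Q, h(p(d, zero), d)).
Decompose node/2: tree(d, Y1) ≐ X,  Y1 ≐ node(Q, b).
Bind X := tree(d, Y1); no other remaining equation mentions X.
Bind Y1 := node(Q, b); no other remaining equation mentions Y1. Substituting into the earlier binding gives X := tree(d, node(Q, b)).
Decompose node/2: p(d, h(d, d)) ≐ Q,  V ≐ h(p(d, zero), d).
Bind Q := p(d, h(d, d)); no other remaining equation mentions Q. Substituting into the earlier bindings gives W := p(d, h(d, d)), X := tree(d, node(p(d, h(d, d)), b)), Y1 := node(p(d, h(d, d)), b).
Bind V := h(p(d, zero), d).
MGU = { W := p(d, h(d, d)), Y := d, N := p(d, zero), X := tree(d, node(p(d, h(d, d)), b)), Y1 := node(p(d, h(d, d)), b), Q := p(d, h(d, d)), V := h(p(d, zero), d) }, so V := h(p(d, zero), d).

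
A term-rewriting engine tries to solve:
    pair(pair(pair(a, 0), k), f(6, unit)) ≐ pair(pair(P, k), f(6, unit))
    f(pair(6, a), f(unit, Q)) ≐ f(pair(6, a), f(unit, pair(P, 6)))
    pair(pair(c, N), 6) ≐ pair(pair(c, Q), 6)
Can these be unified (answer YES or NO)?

Decompose pair/2: pair(pair(a, 0), k) ≐ pair(P, k),  f(6, unit) ≐ f(6, unit).
Decompose pair/2: pair(a, 0) ≐ P,  k ≐ k.
Bind P := pair(a, 0); substituting into the one remaining equation that mentions P gives: f(pair(6, a), f(unit, Q)) ≐ f(pair(6, a), f(unit, pair(pair(a, 0), 6))).
Delete trivial equation k ≐ k.
Delete trivial equation f(6, unit) ≐ f(6, unit).
Decompose f/2: pair(6, a) ≐ pair(6, a),  f(unit, Q) ≐ f(unit, pair(pair(a, 0), 6)).
Delete trivial equation pair(6, a) ≐ pair(6, a).
Decompose f/2: unit ≐ unit,  Q ≐ pair(pair(a, 0), 6).
Delete trivial equation unit ≐ unit.
Bind Q := pair(pair(a, 0), 6); substituting into the remaining equation gives: pair(pair(c, N), 6) ≐ pair(pair(c, pair(pair(a, 0), 6)), 6).
Decompose pair/2: pair(c, N) ≐ pair(c, pair(pair(a, 0), 6)),  6 ≐ 6.
Decompose pair/2: c ≐ c,  N ≐ pair(pair(a, 0), 6).
Delete trivial equation c ≐ c.
Bind N := pair(pair(a, 0), 6); no other remaining equation mentions N.
Delete trivial equation 6 ≐ 6.
No equations remain and no clash or occurs-check failure arose, so a unifier exists.

YES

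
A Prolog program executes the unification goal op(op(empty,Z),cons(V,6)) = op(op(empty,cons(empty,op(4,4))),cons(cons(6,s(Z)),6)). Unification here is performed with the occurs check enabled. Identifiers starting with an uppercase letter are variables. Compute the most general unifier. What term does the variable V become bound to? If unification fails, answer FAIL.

cons(6,s(cons(empty,op(4,4))))

Decompose op/2: op(empty,Z) = op(empty,cons(empty,op(4,4))),  cons(V,6) = cons(cons(6,s(Z)),6).
Decompose op/2: empty = empty,  Z = cons(empty,op(4,4)).
Delete trivial equation empty = empty.
Bind Z := cons(empty,op(4,4)); substituting into the remaining equation gives: cons(V,6) = cons(cons(6,s(cons(empty,op(4,4)))),6).
Decompose cons/2: V = cons(6,s(cons(empty,op(4,4)))),  6 = 6.
Bind V := cons(6,s(cons(empty,op(4,4)))); no other remaining equation mentions V.
Delete trivial equation 6 = 6.
MGU = { Z = cons(empty,op(4,4)), V = cons(6,s(cons(empty,op(4,4)))) }, so V = cons(6,s(cons(empty,op(4,4)))).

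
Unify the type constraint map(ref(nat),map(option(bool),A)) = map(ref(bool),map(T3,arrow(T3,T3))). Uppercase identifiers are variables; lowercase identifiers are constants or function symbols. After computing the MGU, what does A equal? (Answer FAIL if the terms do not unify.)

FAIL

Decompose map/2: ref(nat) = ref(bool),  map(option(bool),A) = map(T3,arrow(T3,T3)).
Decompose ref/1: nat = bool.
Clash: constants nat and bool differ; no unifier exists.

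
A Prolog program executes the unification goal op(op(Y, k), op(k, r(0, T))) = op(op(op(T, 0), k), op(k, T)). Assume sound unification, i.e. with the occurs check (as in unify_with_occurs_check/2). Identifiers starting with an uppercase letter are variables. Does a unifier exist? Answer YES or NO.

Decompose op/2: op(Y, k) = op(op(T, 0), k),  op(k, r(0, T)) = op(k, T).
Decompose op/2: Y = op(T, 0),  k = k.
Bind Y := op(T, 0); no other remaining equation mentions Y.
Delete trivial equation k = k.
Decompose op/2: k = k,  r(0, T) = T.
Delete trivial equation k = k.
Occurs check fails: T occurs in r(0, T); the equation T = r(0, T) has no finite solution.

NO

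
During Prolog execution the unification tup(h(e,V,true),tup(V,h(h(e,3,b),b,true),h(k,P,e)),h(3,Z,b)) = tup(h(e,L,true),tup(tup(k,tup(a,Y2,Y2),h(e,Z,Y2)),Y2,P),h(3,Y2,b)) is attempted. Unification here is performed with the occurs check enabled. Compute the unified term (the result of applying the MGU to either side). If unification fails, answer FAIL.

FAIL

Decompose tup/3: h(e,V,true) = h(e,L,true),  tup(V,h(h(e,3,b),b,true),h(k,P,e)) = tup(tup(k,tup(a,Y2,Y2),h(e,Z,Y2)),Y2,P),  h(3,Z,b) = h(3,Y2,b).
Decompose h/3: e = e,  V = L,  true = true.
Delete trivial equation e = e.
Bind V := L; substituting into the one remaining equation that mentions V gives: tup(L,h(h(e,3,b),b,true),h(k,P,e)) = tup(tup(k,tup(a,Y2,Y2),h(e,Z,Y2)),Y2,P).
Delete trivial equation true = true.
Decompose tup/3: L = tup(k,tup(a,Y2,Y2),h(e,Z,Y2)),  h(h(e,3,b),b,true) = Y2,  h(k,P,e) = P.
Bind L := tup(k,tup(a,Y2,Y2),h(e,Z,Y2)); no other remaining equation mentions L. Substituting into the earlier binding gives V := tup(k,tup(a,Y2,Y2),h(e,Z,Y2)).
Bind Y2 := h(h(e,3,b),b,true); substituting into the one remaining equation that mentions Y2 gives: h(3,Z,b) = h(3,h(h(e,3,b),b,true),b). Substituting into the earlier bindings gives V := tup(k,tup(a,h(h(e,3,b),b,true),h(h(e,3,b),b,true)),h(e,Z,h(h(e,3,b),b,true))), L := tup(k,tup(a,h(h(e,3,b),b,true),h(h(e,3,b),b,true)),h(e,Z,h(h(e,3,b),b,true))).
Occurs check fails: P occurs in h(k,P,e); the equation P = h(k,P,e) has no finite solution.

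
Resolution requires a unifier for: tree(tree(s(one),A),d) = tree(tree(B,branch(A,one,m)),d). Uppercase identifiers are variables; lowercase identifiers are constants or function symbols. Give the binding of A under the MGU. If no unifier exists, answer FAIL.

FAIL

Decompose tree/2: tree(s(one),A) = tree(B,branch(A,one,m)),  d = d.
Decompose tree/2: s(one) = B,  A = branch(A,one,m).
Bind B := s(one); no other remaining equation mentions B.
Occurs check fails: A occurs in branch(A,one,m); the equation A = branch(A,one,m) has no finite solution.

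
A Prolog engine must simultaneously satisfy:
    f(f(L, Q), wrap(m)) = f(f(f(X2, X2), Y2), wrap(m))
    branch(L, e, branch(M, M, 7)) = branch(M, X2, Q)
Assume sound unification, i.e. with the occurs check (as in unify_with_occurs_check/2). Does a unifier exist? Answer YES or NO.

Decompose f/2: f(L, Q) = f(f(X2, X2), Y2),  wrap(m) = wrap(m).
Decompose f/2: L = f(X2, X2),  Q = Y2.
Bind L := f(X2, X2); substituting into the one remaining equation that mentions L gives: branch(f(X2, X2), e, branch(M, M, 7)) = branch(M, X2, Q).
Bind Q := Y2; substituting into the one remaining equation that mentions Q gives: branch(f(X2, X2), e, branch(M, M, 7)) = branch(M, X2, Y2).
Delete trivial equation wrap(m) = wrap(m).
Decompose branch/3: f(X2, X2) = M,  e = X2,  branch(M, M, 7) = Y2.
Bind M := f(X2, X2); substituting into the one remaining equation that mentions M gives: branch(f(X2, X2), f(X2, X2), 7) = Y2.
Bind X2 := e; substituting into the remaining equation gives: branch(f(e, e), f(e, e), 7) = Y2. Substituting into the earlier bindings gives L := f(e, e), M := f(e, e).
Bind Y2 := branch(f(e, e), f(e, e), 7). Substituting into the earlier binding gives Q := branch(f(e, e), f(e, e), 7).
No equations remain and no clash or occurs-check failure arose, so a unifier exists.

YES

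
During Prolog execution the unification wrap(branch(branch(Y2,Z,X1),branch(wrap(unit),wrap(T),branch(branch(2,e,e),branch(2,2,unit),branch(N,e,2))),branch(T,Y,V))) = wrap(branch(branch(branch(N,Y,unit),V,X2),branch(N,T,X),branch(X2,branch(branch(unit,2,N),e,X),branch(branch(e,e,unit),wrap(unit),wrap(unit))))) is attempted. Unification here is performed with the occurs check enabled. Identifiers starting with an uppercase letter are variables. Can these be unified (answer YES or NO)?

Decompose wrap/1: branch(branch(Y2,Z,X1),branch(wrap(unit),wrap(T),branch(branch(2,e,e),branch(2,2,unit),branch(N,e,2))),branch(T,Y,V)) = branch(branch(branch(N,Y,unit),V,X2),branch(N,T,X),branch(X2,branch(branch(unit,2,N),e,X),branch(branch(e,e,unit),wrap(unit),wrap(unit)))).
Decompose branch/3: branch(Y2,Z,X1) = branch(branch(N,Y,unit),V,X2),  branch(wrap(unit),wrap(T),branch(branch(2,e,e),branch(2,2,unit),branch(N,e,2))) = branch(N,T,X),  branch(T,Y,V) = branch(X2,branch(branch(unit,2,N),e,X),branch(branch(e,e,unit),wrap(unit),wrap(unit))).
Decompose branch/3: Y2 = branch(N,Y,unit),  Z = V,  X1 = X2.
Bind Y2 := branch(N,Y,unit); no other remaining equation mentions Y2.
Bind Z := V; no other remaining equation mentions Z.
Bind X1 := X2; no other remaining equation mentions X1.
Decompose branch/3: wrap(unit) = N,  wrap(T) = T,  branch(branch(2,e,e),branch(2,2,unit),branch(N,e,2)) = X.
Bind N := wrap(unit); substituting into the 2 remaining equations that mention N gives: branch(branch(2,e,e),branch(2,2,unit),branch(wrap(unit),e,2)) = X,  branch(T,Y,V) = branch(X2,branch(branch(unit,2,wrap(unit)),e,X),branch(branch(e,e,unit),wrap(unit),wrap(unit))). Substituting into the earlier binding gives Y2 := branch(wrap(unit),Y,unit).
Occurs check fails: T occurs in wrap(T); the equation T = wrap(T) has no finite solution.

NO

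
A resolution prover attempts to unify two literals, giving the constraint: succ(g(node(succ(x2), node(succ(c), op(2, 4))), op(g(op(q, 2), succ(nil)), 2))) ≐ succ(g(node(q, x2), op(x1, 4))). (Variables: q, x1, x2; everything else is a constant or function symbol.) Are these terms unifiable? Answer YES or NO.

NO

Decompose succ/1: g(node(succ(x2), node(succ(c), op(2, 4))), op(g(op(q, 2), succ(nil)), 2)) ≐ g(node(q, x2), op(x1, 4)).
Decompose g/2: node(succ(x2), node(succ(c), op(2, 4))) ≐ node(q, x2),  op(g(op(q, 2), succ(nil)), 2) ≐ op(x1, 4).
Decompose node/2: succ(x2) ≐ q,  node(succ(c), op(2, 4)) ≐ x2.
Bind q := succ(x2); substituting into the one remaining equation that mentions q gives: op(g(op(succ(x2), 2), succ(nil)), 2) ≐ op(x1, 4).
Bind x2 := node(succ(c), op(2, 4)); substituting into the remaining equation gives: op(g(op(succ(node(succ(c), op(2, 4))), 2), succ(nil)), 2) ≐ op(x1, 4). Substituting into the earlier binding gives q := succ(node(succ(c), op(2, 4))).
Decompose op/2: g(op(succ(node(succ(c), op(2, 4))), 2), succ(nil)) ≐ x1,  2 ≐ 4.
Bind x1 := g(op(succ(node(succ(c), op(2, 4))), 2), succ(nil)); no other remaining equation mentions x1.
Clash: constants 2 and 4 differ; no unifier exists.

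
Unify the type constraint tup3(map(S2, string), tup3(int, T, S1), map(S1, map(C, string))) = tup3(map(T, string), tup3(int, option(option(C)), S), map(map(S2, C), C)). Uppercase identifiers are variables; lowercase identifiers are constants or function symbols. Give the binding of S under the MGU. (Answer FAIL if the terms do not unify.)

Decompose tup3/3: map(S2, string) = map(T, string),  tup3(int, T, S1) = tup3(int, option(option(C)), S),  map(S1, map(C, string)) = map(map(S2, C), C).
Decompose map/2: S2 = T,  string = string.
Bind S2 := T; substituting into the one remaining equation that mentions S2 gives: map(S1, map(C, string)) = map(map(T, C), C).
Delete trivial equation string = string.
Decompose tup3/3: int = int,  T = option(option(C)),  S1 = S.
Delete trivial equation int = int.
Bind T := option(option(C)); substituting into the one remaining equation that mentions T gives: map(S1, map(C, string)) = map(map(option(option(C)), C), C). Substituting into the earlier binding gives S2 := option(option(C)).
Bind S1 := S; substituting into the remaining equation gives: map(S, map(C, string)) = map(map(option(option(C)), C), C).
Decompose map/2: S = map(option(option(C)), C),  map(C, string) = C.
Bind S := map(option(option(C)), C); no other remaining equation mentions S. Substituting into the earlier binding gives S1 := map(option(option(C)), C).
Occurs check fails: C occurs in map(C, string); the equation C = map(C, string) has no finite solution.

FAIL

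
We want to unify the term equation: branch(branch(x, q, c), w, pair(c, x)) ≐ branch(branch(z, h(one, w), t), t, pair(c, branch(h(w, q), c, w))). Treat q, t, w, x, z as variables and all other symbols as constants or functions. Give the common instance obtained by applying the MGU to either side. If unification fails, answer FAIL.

branch(branch(branch(h(c, h(one, c)), c, c), h(one, c), c), c, pair(c, branch(h(c, h(one, c)), c, c)))

Decompose branch/3: branch(x, q, c) ≐ branch(z, h(one, w), t),  w ≐ t,  pair(c, x) ≐ pair(c, branch(h(w, q), c, w)).
Decompose branch/3: x ≐ z,  q ≐ h(one, w),  c ≐ t.
Bind x := z; substituting into the one remaining equation that mentions x gives: pair(c, z) ≐ pair(c, branch(h(w, q), c, w)).
Bind q := h(one, w); substituting into the one remaining equation that mentions q gives: pair(c, z) ≐ pair(c, branch(h(w, h(one, w)), c, w)).
Bind t := c; substituting into the one remaining equation that mentions t gives: w ≐ c.
Bind w := c; substituting into the remaining equation gives: pair(c, z) ≐ pair(c, branch(h(c, h(one, c)), c, c)). Substituting into the earlier binding gives q := h(one, c).
Decompose pair/2: c ≐ c,  z ≐ branch(h(c, h(one, c)), c, c).
Delete trivial equation c ≐ c.
Bind z := branch(h(c, h(one, c)), c, c). Substituting into the earlier binding gives x := branch(h(c, h(one, c)), c, c).
Applying the MGU to either side gives branch(branch(branch(h(c, h(one, c)), c, c), h(one, c), c), c, pair(c, branch(h(c, h(one, c)), c, c))).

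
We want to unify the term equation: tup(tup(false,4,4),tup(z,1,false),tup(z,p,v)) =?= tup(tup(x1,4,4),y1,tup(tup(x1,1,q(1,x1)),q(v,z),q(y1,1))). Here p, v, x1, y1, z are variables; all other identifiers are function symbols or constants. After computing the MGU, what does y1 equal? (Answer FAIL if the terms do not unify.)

tup(tup(false,1,q(1,false)),1,false)

Decompose tup/3: tup(false,4,4) =?= tup(x1,4,4),  tup(z,1,false) =?= y1,  tup(z,p,v) =?= tup(tup(x1,1,q(1,x1)),q(v,z),q(y1,1)).
Decompose tup/3: false =?= x1,  4 =?= 4,  4 =?= 4.
Bind x1 := false; substituting into the one remaining equation that mentions x1 gives: tup(z,p,v) =?= tup(tup(false,1,q(1,false)),q(v,z),q(y1,1)).
Delete trivial equation 4 =?= 4.
Delete trivial equation 4 =?= 4.
Bind y1 := tup(z,1,false); substituting into the remaining equation gives: tup(z,p,v) =?= tup(tup(false,1,q(1,false)),q(v,z),q(tup(z,1,false),1)).
Decompose tup/3: z =?= tup(false,1,q(1,false)),  p =?= q(v,z),  v =?= q(tup(z,1,false),1).
Bind z := tup(false,1,q(1,false)); substituting into the remaining equations gives: p =?= q(v,tup(false,1,q(1,false))),  v =?= q(tup(tup(false,1,q(1,false)),1,false),1). Substituting into the earlier binding gives y1 := tup(tup(false,1,q(1,false)),1,false).
Bind p := q(v,tup(false,1,q(1,false))); no other remaining equation mentions p.
Bind v := q(tup(tup(false,1,q(1,false)),1,false),1). Substituting into the earlier binding gives p := q(q(tup(tup(false,1,q(1,false)),1,false),1),tup(false,1,q(1,false))).
MGU = { x1 -> false, y1 -> tup(tup(false,1,q(1,false)),1,false), z -> tup(false,1,q(1,false)), p -> q(q(tup(tup(false,1,q(1,false)),1,false),1),tup(false,1,q(1,false))), v -> q(tup(tup(false,1,q(1,false)),1,false),1) }, so y1 -> tup(tup(false,1,q(1,false)),1,false).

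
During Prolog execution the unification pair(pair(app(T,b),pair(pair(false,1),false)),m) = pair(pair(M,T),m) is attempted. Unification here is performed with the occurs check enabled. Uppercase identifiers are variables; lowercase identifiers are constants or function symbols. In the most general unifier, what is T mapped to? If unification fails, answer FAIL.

pair(pair(false,1),false)

Decompose pair/2: pair(app(T,b),pair(pair(false,1),false)) = pair(M,T),  m = m.
Decompose pair/2: app(T,b) = M,  pair(pair(false,1),false) = T.
Bind M := app(T,b); no other remaining equation mentions M.
Bind T := pair(pair(false,1),false); no other remaining equation mentions T. Substituting into the earlier binding gives M := app(pair(pair(false,1),false),b).
Delete trivial equation m = m.
MGU = { M -> app(pair(pair(false,1),false),b), T -> pair(pair(false,1),false) }, so T -> pair(pair(false,1),false).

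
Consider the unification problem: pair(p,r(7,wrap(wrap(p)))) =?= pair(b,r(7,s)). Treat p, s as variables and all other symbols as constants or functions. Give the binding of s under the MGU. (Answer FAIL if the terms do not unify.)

wrap(wrap(b))

Decompose pair/2: p =?= b,  r(7,wrap(wrap(p))) =?= r(7,s).
Bind p := b; substituting into the remaining equation gives: r(7,wrap(wrap(b))) =?= r(7,s).
Decompose r/2: 7 =?= 7,  wrap(wrap(b)) =?= s.
Delete trivial equation 7 =?= 7.
Bind s := wrap(wrap(b)).
MGU = { p -> b, s -> wrap(wrap(b)) }, so s -> wrap(wrap(b)).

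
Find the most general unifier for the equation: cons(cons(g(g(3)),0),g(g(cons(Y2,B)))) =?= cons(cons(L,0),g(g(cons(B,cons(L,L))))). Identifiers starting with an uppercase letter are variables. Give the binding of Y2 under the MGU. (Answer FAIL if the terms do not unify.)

cons(g(g(3)),g(g(3)))

Decompose cons/2: cons(g(g(3)),0) =?= cons(L,0),  g(g(cons(Y2,B))) =?= g(g(cons(B,cons(L,L)))).
Decompose cons/2: g(g(3)) =?= L,  0 =?= 0.
Bind L := g(g(3)); substituting into the one remaining equation that mentions L gives: g(g(cons(Y2,B))) =?= g(g(cons(B,cons(g(g(3)),g(g(3)))))).
Delete trivial equation 0 =?= 0.
Decompose g/1: g(cons(Y2,B)) =?= g(cons(B,cons(g(g(3)),g(g(3))))).
Decompose g/1: cons(Y2,B) =?= cons(B,cons(g(g(3)),g(g(3)))).
Decompose cons/2: Y2 =?= B,  B =?= cons(g(g(3)),g(g(3))).
Bind Y2 := B; no other remaining equation mentions Y2.
Bind B := cons(g(g(3)),g(g(3))). Substituting into the earlier binding gives Y2 := cons(g(g(3)),g(g(3))).
MGU = { L -> g(g(3)), Y2 -> cons(g(g(3)),g(g(3))), B -> cons(g(g(3)),g(g(3))) }, so Y2 -> cons(g(g(3)),g(g(3))).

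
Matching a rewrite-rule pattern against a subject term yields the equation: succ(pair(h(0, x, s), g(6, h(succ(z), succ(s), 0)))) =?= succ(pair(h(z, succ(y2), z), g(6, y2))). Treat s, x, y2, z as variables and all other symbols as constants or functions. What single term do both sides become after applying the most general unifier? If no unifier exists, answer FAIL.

Decompose succ/1: pair(h(0, x, s), g(6, h(succ(z), succ(s), 0))) =?= pair(h(z, succ(y2), z), g(6, y2)).
Decompose pair/2: h(0, x, s) =?= h(z, succ(y2), z),  g(6, h(succ(z), succ(s), 0)) =?= g(6, y2).
Decompose h/3: 0 =?= z,  x =?= succ(y2),  s =?= z.
Bind z := 0; substituting into the 2 remaining equations that mention z gives: s =?= 0,  g(6, h(succ(0), succ(s), 0)) =?= g(6, y2).
Bind x := succ(y2); no other remaining equation mentions x.
Bind s := 0; substituting into the remaining equation gives: g(6, h(succ(0), succ(0), 0)) =?= g(6, y2).
Decompose g/2: 6 =?= 6,  h(succ(0), succ(0), 0) =?= y2.
Delete trivial equation 6 =?= 6.
Bind y2 := h(succ(0), succ(0), 0). Substituting into the earlier binding gives x := succ(h(succ(0), succ(0), 0)).
Applying the MGU to either side gives succ(pair(h(0, succ(h(succ(0), succ(0), 0)), 0), g(6, h(succ(0), succ(0), 0)))).

succ(pair(h(0, succ(h(succ(0), succ(0), 0)), 0), g(6, h(succ(0), succ(0), 0))))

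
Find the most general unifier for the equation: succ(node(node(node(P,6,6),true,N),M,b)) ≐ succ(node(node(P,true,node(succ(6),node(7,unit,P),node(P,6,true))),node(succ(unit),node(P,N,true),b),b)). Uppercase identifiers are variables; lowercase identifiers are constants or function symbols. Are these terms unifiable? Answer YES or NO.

Decompose succ/1: node(node(node(P,6,6),true,N),M,b) ≐ node(node(P,true,node(succ(6),node(7,unit,P),node(P,6,true))),node(succ(unit),node(P,N,true),b),b).
Decompose node/3: node(node(P,6,6),true,N) ≐ node(P,true,node(succ(6),node(7,unit,P),node(P,6,true))),  M ≐ node(succ(unit),node(P,N,true),b),  b ≐ b.
Decompose node/3: node(P,6,6) ≐ P,  true ≐ true,  N ≐ node(succ(6),node(7,unit,P),node(P,6,true)).
Occurs check fails: P occurs in node(P,6,6); the equation P ≐ node(P,6,6) has no finite solution.

NO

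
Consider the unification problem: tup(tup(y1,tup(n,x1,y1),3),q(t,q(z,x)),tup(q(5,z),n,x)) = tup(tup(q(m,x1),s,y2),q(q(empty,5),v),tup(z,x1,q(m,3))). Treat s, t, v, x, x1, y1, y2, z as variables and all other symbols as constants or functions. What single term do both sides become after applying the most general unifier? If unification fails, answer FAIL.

Decompose tup/3: tup(y1,tup(n,x1,y1),3) = tup(q(m,x1),s,y2),  q(t,q(z,x)) = q(q(empty,5),v),  tup(q(5,z),n,x) = tup(z,x1,q(m,3)).
Decompose tup/3: y1 = q(m,x1),  tup(n,x1,y1) = s,  3 = y2.
Bind y1 := q(m,x1); substituting into the one remaining equation that mentions y1 gives: tup(n,x1,q(m,x1)) = s.
Bind s := tup(n,x1,q(m,x1)); no other remaining equation mentions s.
Bind y2 := 3; no other remaining equation mentions y2.
Decompose q/2: t = q(empty,5),  q(z,x) = v.
Bind t := q(empty,5); no other remaining equation mentions t.
Bind v := q(z,x); no other remaining equation mentions v.
Decompose tup/3: q(5,z) = z,  n = x1,  x = q(m,3).
Occurs check fails: z occurs in q(5,z); the equation z = q(5,z) has no finite solution.

FAIL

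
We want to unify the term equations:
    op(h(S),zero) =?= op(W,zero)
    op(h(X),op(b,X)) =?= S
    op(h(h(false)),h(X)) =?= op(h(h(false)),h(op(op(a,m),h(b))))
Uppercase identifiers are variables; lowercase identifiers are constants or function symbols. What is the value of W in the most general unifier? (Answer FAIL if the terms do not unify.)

Decompose op/2: h(S) =?= W,  zero =?= zero.
Bind W := h(S); no other remaining equation mentions W.
Delete trivial equation zero =?= zero.
Bind S := op(h(X),op(b,X)); no other remaining equation mentions S. Substituting into the earlier binding gives W := h(op(h(X),op(b,X))).
Decompose op/2: h(h(false)) =?= h(h(false)),  h(X) =?= h(op(op(a,m),h(b))).
Delete trivial equation h(h(false)) =?= h(h(false)).
Decompose h/1: X =?= op(op(a,m),h(b)).
Bind X := op(op(a,m),h(b)). Substituting into the earlier bindings gives W := h(op(h(op(op(a,m),h(b))),op(b,op(op(a,m),h(b))))), S := op(h(op(op(a,m),h(b))),op(b,op(op(a,m),h(b)))).
MGU = { W ↦ h(op(h(op(op(a,m),h(b))),op(b,op(op(a,m),h(b))))), S ↦ op(h(op(op(a,m),h(b))),op(b,op(op(a,m),h(b)))), X ↦ op(op(a,m),h(b)) }, so W ↦ h(op(h(op(op(a,m),h(b))),op(b,op(op(a,m),h(b))))).

h(op(h(op(op(a,m),h(b))),op(b,op(op(a,m),h(b)))))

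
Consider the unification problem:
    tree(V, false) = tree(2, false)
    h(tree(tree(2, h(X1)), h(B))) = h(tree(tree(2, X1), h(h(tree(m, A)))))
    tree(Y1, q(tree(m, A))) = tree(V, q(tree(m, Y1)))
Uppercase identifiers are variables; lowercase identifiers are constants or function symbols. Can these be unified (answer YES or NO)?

Decompose tree/2: V = 2,  false = false.
Bind V := 2; substituting into the one remaining equation that mentions V gives: tree(Y1, q(tree(m, A))) = tree(2, q(tree(m, Y1))).
Delete trivial equation false = false.
Decompose h/1: tree(tree(2, h(X1)), h(B)) = tree(tree(2, X1), h(h(tree(m, A)))).
Decompose tree/2: tree(2, h(X1)) = tree(2, X1),  h(B) = h(h(tree(m, A))).
Decompose tree/2: 2 = 2,  h(X1) = X1.
Delete trivial equation 2 = 2.
Occurs check fails: X1 occurs in h(X1); the equation X1 = h(X1) has no finite solution.

NO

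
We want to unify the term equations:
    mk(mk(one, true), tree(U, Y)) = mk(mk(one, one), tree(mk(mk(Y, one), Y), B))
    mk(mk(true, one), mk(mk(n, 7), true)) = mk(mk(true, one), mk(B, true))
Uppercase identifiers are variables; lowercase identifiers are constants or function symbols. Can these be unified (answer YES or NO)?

Decompose mk/2: mk(one, true) = mk(one, one),  tree(U, Y) = tree(mk(mk(Y, one), Y), B).
Decompose mk/2: one = one,  true = one.
Delete trivial equation one = one.
Clash: constants true and one differ; no unifier exists.

NO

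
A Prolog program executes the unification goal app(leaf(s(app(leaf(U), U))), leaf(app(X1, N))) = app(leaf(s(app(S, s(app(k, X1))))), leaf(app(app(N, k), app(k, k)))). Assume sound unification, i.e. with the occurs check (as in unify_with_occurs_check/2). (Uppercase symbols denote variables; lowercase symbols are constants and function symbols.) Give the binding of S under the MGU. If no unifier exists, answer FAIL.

Decompose app/2: leaf(s(app(leaf(U), U))) = leaf(s(app(S, s(app(k, X1))))),  leaf(app(X1, N)) = leaf(app(app(N, k), app(k, k))).
Decompose leaf/1: s(app(leaf(U), U)) = s(app(S, s(app(k, X1)))).
Decompose s/1: app(leaf(U), U) = app(S, s(app(k, X1))).
Decompose app/2: leaf(U) = S,  U = s(app(k, X1)).
Bind S := leaf(U); no other remaining equation mentions S.
Bind U := s(app(k, X1)); no other remaining equation mentions U. Substituting into the earlier binding gives S := leaf(s(app(k, X1))).
Decompose leaf/1: app(X1, N) = app(app(N, k), app(k, k)).
Decompose app/2: X1 = app(N, k),  N = app(k, k).
Bind X1 := app(N, k); no other remaining equation mentions X1. Substituting into the earlier bindings gives S := leaf(s(app(k, app(N, k)))), U := s(app(k, app(N, k))).
Bind N := app(k, k). Substituting into the earlier bindings gives S := leaf(s(app(k, app(app(k, k), k)))), U := s(app(k, app(app(k, k), k))), X1 := app(app(k, k), k).
MGU = { S ↦ leaf(s(app(k, app(app(k, k), k)))), U ↦ s(app(k, app(app(k, k), k))), X1 ↦ app(app(k, k), k), N ↦ app(k, k) }, so S ↦ leaf(s(app(k, app(app(k, k), k)))).

leaf(s(app(k, app(app(k, k), k))))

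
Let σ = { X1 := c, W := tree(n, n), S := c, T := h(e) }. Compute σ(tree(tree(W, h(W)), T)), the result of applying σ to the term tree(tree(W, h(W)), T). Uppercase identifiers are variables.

Replace each occurrence of W with tree(n, n).
Replace each occurrence of T with h(e).
Result: tree(tree(tree(n, n), h(tree(n, n))), h(e)).

tree(tree(tree(n, n), h(tree(n, n))), h(e))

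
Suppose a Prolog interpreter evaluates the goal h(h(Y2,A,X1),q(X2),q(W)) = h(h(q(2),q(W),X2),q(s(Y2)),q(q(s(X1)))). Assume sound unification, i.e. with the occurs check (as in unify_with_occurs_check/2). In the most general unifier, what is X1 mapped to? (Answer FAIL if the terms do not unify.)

s(q(2))

Decompose h/3: h(Y2,A,X1) = h(q(2),q(W),X2),  q(X2) = q(s(Y2)),  q(W) = q(q(s(X1))).
Decompose h/3: Y2 = q(2),  A = q(W),  X1 = X2.
Bind Y2 := q(2); substituting into the one remaining equation that mentions Y2 gives: q(X2) = q(s(q(2))).
Bind A := q(W); no other remaining equation mentions A.
Bind X1 := X2; substituting into the one remaining equation that mentions X1 gives: q(W) = q(q(s(X2))).
Decompose q/1: X2 = s(q(2)).
Bind X2 := s(q(2)); substituting into the remaining equation gives: q(W) = q(q(s(s(q(2))))). Substituting into the earlier binding gives X1 := s(q(2)).
Decompose q/1: W = q(s(s(q(2)))).
Bind W := q(s(s(q(2)))). Substituting into the earlier binding gives A := q(q(s(s(q(2))))).
MGU = { Y2 = q(2), A = q(q(s(s(q(2))))), X1 = s(q(2)), X2 = s(q(2)), W = q(s(s(q(2)))) }, so X1 = s(q(2)).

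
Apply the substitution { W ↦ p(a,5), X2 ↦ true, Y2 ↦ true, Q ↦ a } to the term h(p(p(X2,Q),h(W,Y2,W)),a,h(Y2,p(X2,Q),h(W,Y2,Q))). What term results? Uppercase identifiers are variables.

Replace each occurrence of W with p(a,5).
Replace each occurrence of X2 with true.
Replace each occurrence of Y2 with true.
Replace each occurrence of Q with a.
Result: h(p(p(true,a),h(p(a,5),true,p(a,5))),a,h(true,p(true,a),h(p(a,5),true,a))).

h(p(p(true,a),h(p(a,5),true,p(a,5))),a,h(true,p(true,a),h(p(a,5),true,a)))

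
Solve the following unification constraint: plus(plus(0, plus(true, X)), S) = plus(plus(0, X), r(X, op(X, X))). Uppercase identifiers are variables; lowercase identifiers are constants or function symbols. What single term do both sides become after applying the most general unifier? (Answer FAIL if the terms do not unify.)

Decompose plus/2: plus(0, plus(true, X)) = plus(0, X),  S = r(X, op(X, X)).
Decompose plus/2: 0 = 0,  plus(true, X) = X.
Delete trivial equation 0 = 0.
Occurs check fails: X occurs in plus(true, X); the equation X = plus(true, X) has no finite solution.

FAIL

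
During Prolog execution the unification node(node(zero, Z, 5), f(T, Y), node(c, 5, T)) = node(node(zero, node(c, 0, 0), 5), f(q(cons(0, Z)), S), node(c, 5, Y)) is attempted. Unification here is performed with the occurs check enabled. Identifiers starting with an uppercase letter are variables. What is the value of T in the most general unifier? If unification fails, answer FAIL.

q(cons(0, node(c, 0, 0)))

Decompose node/3: node(zero, Z, 5) = node(zero, node(c, 0, 0), 5),  f(T, Y) = f(q(cons(0, Z)), S),  node(c, 5, T) = node(c, 5, Y).
Decompose node/3: zero = zero,  Z = node(c, 0, 0),  5 = 5.
Delete trivial equation zero = zero.
Bind Z := node(c, 0, 0); substituting into the one remaining equation that mentions Z gives: f(T, Y) = f(q(cons(0, node(c, 0, 0))), S).
Delete trivial equation 5 = 5.
Decompose f/2: T = q(cons(0, node(c, 0, 0))),  Y = S.
Bind T := q(cons(0, node(c, 0, 0))); substituting into the one remaining equation that mentions T gives: node(c, 5, q(cons(0, node(c, 0, 0)))) = node(c, 5, Y).
Bind Y := S; substituting into the remaining equation gives: node(c, 5, q(cons(0, node(c, 0, 0)))) = node(c, 5, S).
Decompose node/3: c = c,  5 = 5,  q(cons(0, node(c, 0, 0))) = S.
Delete trivial equation c = c.
Delete trivial equation 5 = 5.
Bind S := q(cons(0, node(c, 0, 0))). Substituting into the earlier binding gives Y := q(cons(0, node(c, 0, 0))).
MGU = { Z ↦ node(c, 0, 0), T ↦ q(cons(0, node(c, 0, 0))), Y ↦ q(cons(0, node(c, 0, 0))), S ↦ q(cons(0, node(c, 0, 0))) }, so T ↦ q(cons(0, node(c, 0, 0))).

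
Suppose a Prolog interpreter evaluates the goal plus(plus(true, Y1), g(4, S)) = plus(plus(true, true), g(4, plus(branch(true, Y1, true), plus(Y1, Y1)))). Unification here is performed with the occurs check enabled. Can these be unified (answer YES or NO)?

YES

Decompose plus/2: plus(true, Y1) = plus(true, true),  g(4, S) = g(4, plus(branch(true, Y1, true), plus(Y1, Y1))).
Decompose plus/2: true = true,  Y1 = true.
Delete trivial equation true = true.
Bind Y1 := true; substituting into the remaining equation gives: g(4, S) = g(4, plus(branch(true, true, true), plus(true, true))).
Decompose g/2: 4 = 4,  S = plus(branch(true, true, true), plus(true, true)).
Delete trivial equation 4 = 4.
Bind S := plus(branch(true, true, true), plus(true, true)).
No equations remain and no clash or occurs-check failure arose, so a unifier exists.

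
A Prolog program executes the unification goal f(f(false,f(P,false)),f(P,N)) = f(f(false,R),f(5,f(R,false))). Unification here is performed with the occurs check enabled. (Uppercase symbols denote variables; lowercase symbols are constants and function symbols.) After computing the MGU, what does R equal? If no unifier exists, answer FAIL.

Decompose f/2: f(false,f(P,false)) = f(false,R),  f(P,N) = f(5,f(R,false)).
Decompose f/2: false = false,  f(P,false) = R.
Delete trivial equation false = false.
Bind R := f(P,false); substituting into the remaining equation gives: f(P,N) = f(5,f(f(P,false),false)).
Decompose f/2: P = 5,  N = f(f(P,false),false).
Bind P := 5; substituting into the remaining equation gives: N = f(f(5,false),false). Substituting into the earlier binding gives R := f(5,false).
Bind N := f(f(5,false),false).
MGU = { R -> f(5,false), P -> 5, N -> f(f(5,false),false) }, so R -> f(5,false).

f(5,false)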